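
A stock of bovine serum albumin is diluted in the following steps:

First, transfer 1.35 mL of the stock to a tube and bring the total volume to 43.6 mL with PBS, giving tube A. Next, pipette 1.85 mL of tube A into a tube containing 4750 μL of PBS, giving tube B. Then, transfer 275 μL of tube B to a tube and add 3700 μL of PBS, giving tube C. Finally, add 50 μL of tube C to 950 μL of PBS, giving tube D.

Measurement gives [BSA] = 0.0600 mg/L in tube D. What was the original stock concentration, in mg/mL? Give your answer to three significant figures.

2.00 mg/mL

Step 1: 1.35 mL brought to 43.6 mL → factor 43.6/1.35 = 32.296
Step 2: 1.85 mL + 4750 μL = 6.6 mL total → factor 6.6/1.85 = 3.5676
Step 3: 275 μL + 3700 μL = 3975 μL total → factor 3975/275 = 14.455
Step 4: 50 μL + 950 μL = 1000 μL total → factor 1000/50 = 20
Overall dilution factor = 32.296 × 3.5676 × 14.455 × 20 = 33309
Stock = 0.0600 mg/L × 33309 = 1999 mg/L = 2.00 mg/mL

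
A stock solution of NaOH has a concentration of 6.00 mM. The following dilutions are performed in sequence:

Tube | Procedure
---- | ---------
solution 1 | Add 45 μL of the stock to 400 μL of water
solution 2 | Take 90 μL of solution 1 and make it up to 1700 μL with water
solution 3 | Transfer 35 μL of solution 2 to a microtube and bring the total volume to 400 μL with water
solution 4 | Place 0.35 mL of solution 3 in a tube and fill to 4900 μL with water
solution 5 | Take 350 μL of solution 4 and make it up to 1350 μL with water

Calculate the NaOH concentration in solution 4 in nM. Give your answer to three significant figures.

201 nM

Step 1: 45 μL + 400 μL = 445 μL total → factor 445/45 = 9.8889
Step 2: 90 μL brought to 1700 μL → factor 1700/90 = 18.889
Step 3: 35 μL brought to 400 μL → factor 400/35 = 11.429
Step 4: 0.35 mL brought to 4900 μL → factor 4.9/0.35 = 14
Dilution factor through solution 4 = 9.8889 × 18.889 × 11.429 × 14 = 29886
[solution 4] = 6.00 mM / 29886 = 0.0002008 mM = 201 nM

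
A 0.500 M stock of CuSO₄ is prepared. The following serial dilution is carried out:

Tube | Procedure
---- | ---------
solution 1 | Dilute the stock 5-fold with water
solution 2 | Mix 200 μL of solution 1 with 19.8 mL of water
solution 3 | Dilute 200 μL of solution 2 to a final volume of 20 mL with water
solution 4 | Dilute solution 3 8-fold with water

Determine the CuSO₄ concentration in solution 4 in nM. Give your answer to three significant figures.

Step 1: 5-fold → factor 5
Step 2: 200 μL + 19.8 mL = 20000 μL total → factor 20000/200 = 100
Step 3: 200 μL brought to 20 mL → factor 20000/200 = 100
Step 4: 8-fold → factor 8
Overall dilution factor = 5 × 100 × 100 × 8 = 4 × 10^5
Final = 0.500 M / 4 × 10^5 = 1.250 × 10^-6 M = 1.25 × 10^3 nM

1.25 × 10^3 nM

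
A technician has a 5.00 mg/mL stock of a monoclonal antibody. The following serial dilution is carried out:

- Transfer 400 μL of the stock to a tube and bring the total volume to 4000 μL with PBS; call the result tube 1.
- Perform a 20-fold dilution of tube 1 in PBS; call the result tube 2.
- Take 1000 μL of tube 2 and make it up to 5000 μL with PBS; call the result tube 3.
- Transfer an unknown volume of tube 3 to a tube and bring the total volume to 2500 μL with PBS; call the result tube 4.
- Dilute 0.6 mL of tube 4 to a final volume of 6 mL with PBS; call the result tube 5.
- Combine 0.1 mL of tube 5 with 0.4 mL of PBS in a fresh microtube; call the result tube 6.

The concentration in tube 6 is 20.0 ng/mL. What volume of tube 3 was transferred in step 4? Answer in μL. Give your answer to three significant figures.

Step 1: 400 μL brought to 4000 μL → factor 4000/400 = 10
Step 2: 20-fold → factor 20
Step 3: 1000 μL brought to 5000 μL → factor 5000/1000 = 5
Step 4: v brought to 2500 μL → factor = 2500 μL/v
Step 5: 0.6 mL brought to 6 mL → factor 6/0.6 = 10
Step 6: 0.1 mL + 0.4 mL = 0.5 mL total → factor 0.5/0.1 = 5
Product of known-step factors = 50000
Overall factor = 5.00 mg/mL / (20.0 ng/mL) = 2.5 × 10^5
Step-4 factor = 2.5 × 10^5 / 50000 = 5
v = 2500 μL / 5 = 500 μL

500 μL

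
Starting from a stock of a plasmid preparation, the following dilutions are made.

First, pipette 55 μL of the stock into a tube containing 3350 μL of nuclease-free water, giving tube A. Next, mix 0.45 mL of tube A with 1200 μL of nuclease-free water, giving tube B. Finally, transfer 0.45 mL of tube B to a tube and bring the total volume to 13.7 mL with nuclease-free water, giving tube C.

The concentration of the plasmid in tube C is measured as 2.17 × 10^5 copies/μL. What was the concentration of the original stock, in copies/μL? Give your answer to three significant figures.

Step 1: 55 μL + 3350 μL = 3405 μL total → factor 3405/55 = 61.909
Step 2: 0.45 mL + 1200 μL = 1.65 mL total → factor 1.65/0.45 = 3.6667
Step 3: 0.45 mL brought to 13.7 mL → factor 13.7/0.45 = 30.444
Overall dilution factor = 61.909 × 3.6667 × 30.444 = 6910.9
Stock = 2.17 × 10^5 copies/μL × 6910.9 = 1.50 × 10^9 copies/μL

1.50 × 10^9 copies/μL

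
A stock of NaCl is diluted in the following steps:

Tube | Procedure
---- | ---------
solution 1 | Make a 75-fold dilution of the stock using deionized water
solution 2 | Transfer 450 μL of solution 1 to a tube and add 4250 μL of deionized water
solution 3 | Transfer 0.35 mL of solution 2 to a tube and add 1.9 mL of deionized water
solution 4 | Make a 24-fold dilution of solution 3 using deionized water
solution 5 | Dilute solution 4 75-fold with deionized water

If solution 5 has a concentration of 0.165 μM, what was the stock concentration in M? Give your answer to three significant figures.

1.50 M

Step 1: 75-fold → factor 75
Step 2: 450 μL + 4250 μL = 4700 μL total → factor 4700/450 = 10.444
Step 3: 0.35 mL + 1.9 mL = 2.25 mL total → factor 2.25/0.35 = 6.4286
Step 4: 24-fold → factor 24
Step 5: 75-fold → factor 75
Overall dilution factor = 75 × 10.444 × 6.4286 × 24 × 75 = 9.0643 × 10^6
Stock = 0.165 μM × 9.0643 × 10^6 = 1.496 × 10^6 μM = 1.50 M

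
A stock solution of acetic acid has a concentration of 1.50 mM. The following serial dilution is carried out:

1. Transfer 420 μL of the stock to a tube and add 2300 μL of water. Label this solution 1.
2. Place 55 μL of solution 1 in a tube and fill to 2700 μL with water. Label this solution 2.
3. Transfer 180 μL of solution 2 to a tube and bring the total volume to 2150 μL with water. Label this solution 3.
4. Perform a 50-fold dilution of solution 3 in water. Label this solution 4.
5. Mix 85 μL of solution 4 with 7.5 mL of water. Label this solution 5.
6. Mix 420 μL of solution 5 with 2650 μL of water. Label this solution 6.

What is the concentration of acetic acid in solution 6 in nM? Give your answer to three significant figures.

0.0121 nM

Step 1: 420 μL + 2300 μL = 2720 μL total → factor 2720/420 = 6.4762
Step 2: 55 μL brought to 2700 μL → factor 2700/55 = 49.091
Step 3: 180 μL brought to 2150 μL → factor 2150/180 = 11.944
Step 4: 50-fold → factor 50
Step 5: 85 μL + 7.5 mL = 7585 μL total → factor 7585/85 = 89.235
Step 6: 420 μL + 2650 μL = 3070 μL total → factor 3070/420 = 7.3095
Overall dilution factor = 6.4762 × 49.091 × 11.944 × 50 × 89.235 × 7.3095 = 1.2385 × 10^8
Final = 1.50 mM / 1.2385 × 10^8 = 1.211 × 10^-8 mM = 0.0121 nM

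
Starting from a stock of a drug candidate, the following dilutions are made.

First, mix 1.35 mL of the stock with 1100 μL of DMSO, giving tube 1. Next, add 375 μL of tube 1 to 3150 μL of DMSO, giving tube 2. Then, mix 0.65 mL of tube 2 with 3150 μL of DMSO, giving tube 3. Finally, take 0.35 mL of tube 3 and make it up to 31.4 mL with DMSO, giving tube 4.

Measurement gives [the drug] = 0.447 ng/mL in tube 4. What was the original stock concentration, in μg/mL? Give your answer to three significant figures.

4.00 μg/mL

Step 1: 1.35 mL + 1100 μL = 2.45 mL total → factor 2.45/1.35 = 1.8148
Step 2: 375 μL + 3150 μL = 3525 μL total → factor 3525/375 = 9.4
Step 3: 0.65 mL + 3150 μL = 3.8 mL total → factor 3.8/0.65 = 5.8462
Step 4: 0.35 mL brought to 31.4 mL → factor 31.4/0.35 = 89.714
Overall dilution factor = 1.8148 × 9.4 × 5.8462 × 89.714 = 8947.3
Stock = 0.447 ng/mL × 8947.3 = 3999 ng/mL = 4.00 μg/mL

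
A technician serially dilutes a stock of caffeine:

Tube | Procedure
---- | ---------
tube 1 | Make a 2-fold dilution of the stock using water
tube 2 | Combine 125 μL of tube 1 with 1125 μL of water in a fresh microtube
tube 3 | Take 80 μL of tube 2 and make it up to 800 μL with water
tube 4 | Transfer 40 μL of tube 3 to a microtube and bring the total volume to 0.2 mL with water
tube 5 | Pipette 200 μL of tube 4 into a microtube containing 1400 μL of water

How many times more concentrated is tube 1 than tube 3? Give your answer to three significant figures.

100

Step 1: 2-fold → factor 2
Step 2: 125 μL + 1125 μL = 1250 μL total → factor 1250/125 = 10
Step 3: 80 μL brought to 800 μL → factor 800/80 = 10
Dilution factor to tube 1 = 2; to tube 3 = 200
[tube 1]/[tube 3] = (factor to tube 3)/(factor to tube 1) = 200/2 = 100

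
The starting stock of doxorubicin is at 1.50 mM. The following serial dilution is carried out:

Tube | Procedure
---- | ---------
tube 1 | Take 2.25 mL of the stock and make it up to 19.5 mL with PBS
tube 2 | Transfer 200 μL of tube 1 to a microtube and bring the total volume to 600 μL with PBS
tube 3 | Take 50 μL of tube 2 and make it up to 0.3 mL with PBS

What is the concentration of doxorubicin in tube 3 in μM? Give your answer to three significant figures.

Step 1: 2.25 mL brought to 19.5 mL → factor 19.5/2.25 = 8.6667
Step 2: 200 μL brought to 600 μL → factor 600/200 = 3
Step 3: 50 μL brought to 0.3 mL → factor 300/50 = 6
Overall dilution factor = 8.6667 × 3 × 6 = 156
Final = 1.50 mM / 156 = 0.009615 mM = 9.62 μM

9.62 μM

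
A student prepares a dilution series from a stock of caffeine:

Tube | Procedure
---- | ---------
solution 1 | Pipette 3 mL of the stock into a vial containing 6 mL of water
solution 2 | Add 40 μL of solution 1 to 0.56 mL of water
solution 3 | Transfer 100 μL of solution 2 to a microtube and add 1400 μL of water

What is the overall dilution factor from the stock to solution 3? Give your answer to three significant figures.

675

Step 1: 3 mL + 6 mL = 9 mL total → factor 9/3 = 3
Step 2: 40 μL + 0.56 mL = 600 μL total → factor 600/40 = 15
Step 3: 100 μL + 1400 μL = 1500 μL total → factor 1500/100 = 15
Overall dilution factor = 3 × 15 × 15 = 675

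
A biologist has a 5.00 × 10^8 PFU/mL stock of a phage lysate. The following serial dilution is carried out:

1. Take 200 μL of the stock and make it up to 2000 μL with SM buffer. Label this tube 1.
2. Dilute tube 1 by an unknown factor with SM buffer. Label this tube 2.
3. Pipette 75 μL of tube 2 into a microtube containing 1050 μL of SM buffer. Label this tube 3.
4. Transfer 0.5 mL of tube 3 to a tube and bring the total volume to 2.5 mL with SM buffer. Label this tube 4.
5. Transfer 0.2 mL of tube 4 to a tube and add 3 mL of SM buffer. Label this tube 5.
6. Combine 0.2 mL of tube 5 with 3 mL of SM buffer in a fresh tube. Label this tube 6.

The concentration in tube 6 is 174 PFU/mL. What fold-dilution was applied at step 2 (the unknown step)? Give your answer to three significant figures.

Step 1: 200 μL brought to 2000 μL → factor 2000/200 = 10
Step 2: unknown factor x
Step 3: 75 μL + 1050 μL = 1125 μL total → factor 1125/75 = 15
Step 4: 0.5 mL brought to 2.5 mL → factor 2.5/0.5 = 5
Step 5: 0.2 mL + 3 mL = 3.2 mL total → factor 3.2/0.2 = 16
Step 6: 0.2 mL + 3 mL = 3.2 mL total → factor 3.2/0.2 = 16
Product of known-step factors = 1.92 × 10^5
Overall factor = 5.00 × 10^8 PFU/mL / (174 PFU/mL) = 2.8736 × 10^6
x = 2.8736 × 10^6 / 1.92 × 10^5 = 15.0

15.0-fold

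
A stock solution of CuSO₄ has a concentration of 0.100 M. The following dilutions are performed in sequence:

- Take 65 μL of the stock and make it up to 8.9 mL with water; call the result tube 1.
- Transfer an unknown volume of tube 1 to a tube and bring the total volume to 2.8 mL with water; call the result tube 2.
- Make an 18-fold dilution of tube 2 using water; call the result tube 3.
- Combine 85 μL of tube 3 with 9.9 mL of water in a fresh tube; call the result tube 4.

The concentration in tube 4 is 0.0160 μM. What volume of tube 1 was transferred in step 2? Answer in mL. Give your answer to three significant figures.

0.130 mL

Step 1: 65 μL brought to 8.9 mL → factor 8900/65 = 136.92
Step 2: v brought to 2.8 mL → factor = 2.8 mL/v
Step 3: 18-fold → factor 18
Step 4: 85 μL + 9.9 mL = 9985 μL total → factor 9985/85 = 117.47
Product of known-step factors = 2.8952 × 10^5
Overall factor = 0.100 M / (0.0160 μM) = 6.25 × 10^6
Step-2 factor = 6.25 × 10^6 / 2.8952 × 10^5 = 21.587
v = 2.8 mL / 21.587 = 0.130 mL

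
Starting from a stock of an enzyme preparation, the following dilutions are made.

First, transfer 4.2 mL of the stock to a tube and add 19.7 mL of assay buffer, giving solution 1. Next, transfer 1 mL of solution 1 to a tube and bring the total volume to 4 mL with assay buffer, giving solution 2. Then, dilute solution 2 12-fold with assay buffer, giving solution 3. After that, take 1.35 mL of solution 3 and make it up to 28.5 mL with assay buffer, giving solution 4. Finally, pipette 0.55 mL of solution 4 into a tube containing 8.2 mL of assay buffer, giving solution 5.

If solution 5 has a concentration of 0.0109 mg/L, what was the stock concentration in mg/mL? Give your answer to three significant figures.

1.00 mg/mL

Step 1: 4.2 mL + 19.7 mL = 23.9 mL total → factor 23.9/4.2 = 5.6905
Step 2: 1 mL brought to 4 mL → factor 4/1 = 4
Step 3: 12-fold → factor 12
Step 4: 1.35 mL brought to 28.5 mL → factor 28.5/1.35 = 21.111
Step 5: 0.55 mL + 8.2 mL = 8.75 mL total → factor 8.75/0.55 = 15.909
Overall dilution factor = 5.6905 × 4 × 12 × 21.111 × 15.909 = 91737
Stock = 0.0109 mg/L × 91737 = 999.9 mg/L = 1.00 mg/mL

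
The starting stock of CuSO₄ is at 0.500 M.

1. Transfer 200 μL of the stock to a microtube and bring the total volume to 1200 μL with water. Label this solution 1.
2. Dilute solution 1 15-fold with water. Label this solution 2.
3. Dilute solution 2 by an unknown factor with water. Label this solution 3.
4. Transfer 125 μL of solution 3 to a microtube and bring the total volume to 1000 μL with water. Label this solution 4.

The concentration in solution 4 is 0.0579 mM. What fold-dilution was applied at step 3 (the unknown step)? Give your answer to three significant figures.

Step 1: 200 μL brought to 1200 μL → factor 1200/200 = 6
Step 2: 15-fold → factor 15
Step 3: unknown factor x
Step 4: 125 μL brought to 1000 μL → factor 1000/125 = 8
Product of known-step factors = 720
Overall factor = 0.500 M / (0.0579 mM) = 8635.6
x = 8635.6 / 720 = 12.0

12.0-fold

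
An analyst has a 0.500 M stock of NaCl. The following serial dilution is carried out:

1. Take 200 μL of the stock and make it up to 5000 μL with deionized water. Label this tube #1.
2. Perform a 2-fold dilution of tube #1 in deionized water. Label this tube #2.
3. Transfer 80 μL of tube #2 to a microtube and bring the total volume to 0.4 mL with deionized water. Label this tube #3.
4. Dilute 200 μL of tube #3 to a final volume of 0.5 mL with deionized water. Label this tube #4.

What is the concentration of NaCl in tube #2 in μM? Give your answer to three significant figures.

1.00 × 10^4 μM

Step 1: 200 μL brought to 5000 μL → factor 5000/200 = 25
Step 2: 2-fold → factor 2
Dilution factor through tube #2 = 25 × 2 = 50
[tube #2] = 0.500 M / 50 = 0.01000 M = 1.00 × 10^4 μM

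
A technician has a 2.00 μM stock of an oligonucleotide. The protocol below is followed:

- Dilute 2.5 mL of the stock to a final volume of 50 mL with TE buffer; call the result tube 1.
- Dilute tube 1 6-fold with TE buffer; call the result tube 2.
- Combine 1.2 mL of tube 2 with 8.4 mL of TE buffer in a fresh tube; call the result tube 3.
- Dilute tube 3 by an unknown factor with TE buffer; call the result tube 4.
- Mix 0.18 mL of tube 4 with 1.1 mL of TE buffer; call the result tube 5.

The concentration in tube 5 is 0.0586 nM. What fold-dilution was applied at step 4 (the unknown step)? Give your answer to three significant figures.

5.00-fold

Step 1: 2.5 mL brought to 50 mL → factor 50/2.5 = 20
Step 2: 6-fold → factor 6
Step 3: 1.2 mL + 8.4 mL = 9.6 mL total → factor 9.6/1.2 = 8
Step 4: unknown factor x
Step 5: 0.18 mL + 1.1 mL = 1.28 mL total → factor 1.28/0.18 = 7.1111
Product of known-step factors = 6826.7
Overall factor = 2.00 μM / (0.0586 nM) = 34130
x = 34130 / 6826.7 = 5.00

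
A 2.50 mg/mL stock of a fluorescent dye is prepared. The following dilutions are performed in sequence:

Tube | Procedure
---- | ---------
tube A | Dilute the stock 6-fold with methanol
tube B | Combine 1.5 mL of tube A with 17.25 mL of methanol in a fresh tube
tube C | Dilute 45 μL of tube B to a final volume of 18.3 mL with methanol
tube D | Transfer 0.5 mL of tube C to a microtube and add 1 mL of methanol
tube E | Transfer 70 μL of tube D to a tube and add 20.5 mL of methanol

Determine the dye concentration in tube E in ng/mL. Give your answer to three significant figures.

Step 1: 6-fold → factor 6
Step 2: 1.5 mL + 17.25 mL = 18.75 mL total → factor 18.75/1.5 = 12.5
Step 3: 45 μL brought to 18.3 mL → factor 18300/45 = 406.67
Step 4: 0.5 mL + 1 mL = 1.5 mL total → factor 1.5/0.5 = 3
Step 5: 70 μL + 20.5 mL = 20570 μL total → factor 20570/70 = 293.86
Overall dilution factor = 6 × 12.5 × 406.67 × 3 × 293.86 = 2.6888 × 10^7
Final = 2.50 mg/mL / 2.6888 × 10^7 = 9.298 × 10^-8 mg/mL = 0.0930 ng/mL

0.0930 ng/mL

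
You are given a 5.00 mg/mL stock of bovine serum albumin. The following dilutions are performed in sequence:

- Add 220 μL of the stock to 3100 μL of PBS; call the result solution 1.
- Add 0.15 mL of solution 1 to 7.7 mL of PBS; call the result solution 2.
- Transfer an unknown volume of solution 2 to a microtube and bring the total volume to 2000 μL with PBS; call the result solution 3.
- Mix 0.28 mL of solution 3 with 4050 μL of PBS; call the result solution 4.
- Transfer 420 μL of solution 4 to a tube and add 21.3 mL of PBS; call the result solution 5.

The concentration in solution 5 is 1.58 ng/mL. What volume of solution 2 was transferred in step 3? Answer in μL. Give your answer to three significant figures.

Step 1: 220 μL + 3100 μL = 3320 μL total → factor 3320/220 = 15.091
Step 2: 0.15 mL + 7.7 mL = 7.85 mL total → factor 7.85/0.15 = 52.333
Step 3: v brought to 2000 μL → factor = 2000 μL/v
Step 4: 0.28 mL + 4050 μL = 4.33 mL total → factor 4.33/0.28 = 15.464
Step 5: 420 μL + 21.3 mL = 21720 μL total → factor 21720/420 = 51.714
Product of known-step factors = 6.3159 × 10^5
Overall factor = 5.00 mg/mL / (1.58 ng/mL) = 3.1646 × 10^6
Step-3 factor = 3.1646 × 10^6 / 6.3159 × 10^5 = 5.0105
v = 2000 μL / 5.0105 = 399 μL

399 μL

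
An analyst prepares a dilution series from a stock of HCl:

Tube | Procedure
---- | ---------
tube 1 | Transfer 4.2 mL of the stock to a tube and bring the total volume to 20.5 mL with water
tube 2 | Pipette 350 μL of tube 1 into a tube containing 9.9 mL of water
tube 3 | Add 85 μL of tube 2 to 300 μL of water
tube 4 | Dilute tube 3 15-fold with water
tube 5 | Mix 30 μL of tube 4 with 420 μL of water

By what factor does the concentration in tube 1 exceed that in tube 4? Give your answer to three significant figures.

Step 1: 4.2 mL brought to 20.5 mL → factor 20.5/4.2 = 4.881
Step 2: 350 μL + 9.9 mL = 10250 μL total → factor 10250/350 = 29.286
Step 3: 85 μL + 300 μL = 385 μL total → factor 385/85 = 4.5294
Step 4: 15-fold → factor 15
Dilution factor to tube 1 = 4.881; to tube 4 = 9711.7
[tube 1]/[tube 4] = (factor to tube 4)/(factor to tube 1) = 9711.7/4.881 = 1.99 × 10^3

1.99 × 10^3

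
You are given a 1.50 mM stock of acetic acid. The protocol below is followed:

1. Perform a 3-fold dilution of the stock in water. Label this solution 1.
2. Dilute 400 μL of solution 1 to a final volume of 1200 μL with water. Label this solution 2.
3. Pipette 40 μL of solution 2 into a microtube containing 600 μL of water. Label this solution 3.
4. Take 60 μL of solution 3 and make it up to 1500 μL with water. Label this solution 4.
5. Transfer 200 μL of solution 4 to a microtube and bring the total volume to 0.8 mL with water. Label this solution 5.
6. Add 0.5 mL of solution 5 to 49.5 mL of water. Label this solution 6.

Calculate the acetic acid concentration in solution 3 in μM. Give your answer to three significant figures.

10.4 μM

Step 1: 3-fold → factor 3
Step 2: 400 μL brought to 1200 μL → factor 1200/400 = 3
Step 3: 40 μL + 600 μL = 640 μL total → factor 640/40 = 16
Dilution factor through solution 3 = 3 × 3 × 16 = 144
[solution 3] = 1.50 mM / 144 = 0.01042 mM = 10.4 μM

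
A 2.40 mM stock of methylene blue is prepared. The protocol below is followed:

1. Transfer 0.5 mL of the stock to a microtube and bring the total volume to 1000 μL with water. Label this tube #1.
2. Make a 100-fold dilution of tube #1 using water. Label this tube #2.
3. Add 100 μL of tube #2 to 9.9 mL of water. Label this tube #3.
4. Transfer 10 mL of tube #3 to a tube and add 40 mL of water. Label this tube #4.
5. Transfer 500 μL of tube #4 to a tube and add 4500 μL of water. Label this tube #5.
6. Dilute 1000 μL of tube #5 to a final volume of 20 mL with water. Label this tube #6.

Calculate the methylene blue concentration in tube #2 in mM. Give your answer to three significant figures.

0.0120 mM

Step 1: 0.5 mL brought to 1000 μL → factor 1/0.5 = 2
Step 2: 100-fold → factor 100
Dilution factor through tube #2 = 2 × 100 = 200
[tube #2] = 2.40 mM / 200 = 0.0120 mM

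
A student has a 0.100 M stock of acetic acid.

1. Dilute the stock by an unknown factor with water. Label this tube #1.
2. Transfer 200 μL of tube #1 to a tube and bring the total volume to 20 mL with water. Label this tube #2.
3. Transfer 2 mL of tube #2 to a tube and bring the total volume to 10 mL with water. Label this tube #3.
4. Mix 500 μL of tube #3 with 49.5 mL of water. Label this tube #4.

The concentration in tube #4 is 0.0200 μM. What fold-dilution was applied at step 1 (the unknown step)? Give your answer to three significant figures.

Step 1: unknown factor x
Step 2: 200 μL brought to 20 mL → factor 20000/200 = 100
Step 3: 2 mL brought to 10 mL → factor 10/2 = 5
Step 4: 500 μL + 49.5 mL = 50000 μL total → factor 50000/500 = 100
Product of known-step factors = 50000
Overall factor = 0.100 M / (0.0200 μM) = 5 × 10^6
x = 5 × 10^6 / 50000 = 100

100-fold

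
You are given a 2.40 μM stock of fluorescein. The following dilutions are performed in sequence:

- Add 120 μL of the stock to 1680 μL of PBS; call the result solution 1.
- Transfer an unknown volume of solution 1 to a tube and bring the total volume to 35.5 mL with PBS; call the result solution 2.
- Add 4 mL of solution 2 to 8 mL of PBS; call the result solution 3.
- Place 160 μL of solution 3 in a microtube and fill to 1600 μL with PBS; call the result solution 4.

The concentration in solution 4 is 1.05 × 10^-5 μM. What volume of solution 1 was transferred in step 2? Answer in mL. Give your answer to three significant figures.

Step 1: 120 μL + 1680 μL = 1800 μL total → factor 1800/120 = 15
Step 2: v brought to 35.5 mL → factor = 35.5 mL/v
Step 3: 4 mL + 8 mL = 12 mL total → factor 12/4 = 3
Step 4: 160 μL brought to 1600 μL → factor 1600/160 = 10
Product of known-step factors = 450
Overall factor = 2.40 μM / (1.05 × 10^-5 μM) = 2.2857 × 10^5
Step-2 factor = 2.2857 × 10^5 / 450 = 507.94
v = 35.5 mL / 507.94 = 0.0699 mL

0.0699 mL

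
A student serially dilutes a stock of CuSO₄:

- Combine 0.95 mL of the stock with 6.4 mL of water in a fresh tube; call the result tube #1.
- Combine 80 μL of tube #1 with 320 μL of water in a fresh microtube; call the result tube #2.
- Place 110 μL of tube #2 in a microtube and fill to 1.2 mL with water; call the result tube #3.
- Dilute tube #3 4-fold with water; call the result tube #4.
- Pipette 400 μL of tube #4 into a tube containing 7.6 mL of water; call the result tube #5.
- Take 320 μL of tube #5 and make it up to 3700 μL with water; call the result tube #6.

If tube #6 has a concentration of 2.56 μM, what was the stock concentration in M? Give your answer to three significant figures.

Step 1: 0.95 mL + 6.4 mL = 7.35 mL total → factor 7.35/0.95 = 7.7368
Step 2: 80 μL + 320 μL = 400 μL total → factor 400/80 = 5
Step 3: 110 μL brought to 1.2 mL → factor 1200/110 = 10.909
Step 4: 4-fold → factor 4
Step 5: 400 μL + 7.6 mL = 8000 μL total → factor 8000/400 = 20
Step 6: 320 μL brought to 3700 μL → factor 3700/320 = 11.562
Overall dilution factor = 7.7368 × 5 × 10.909 × 4 × 20 × 11.562 = 3.9036 × 10^5
Stock = 2.56 μM × 3.9036 × 10^5 = 9.993 × 10^5 μM = 0.999 M

0.999 M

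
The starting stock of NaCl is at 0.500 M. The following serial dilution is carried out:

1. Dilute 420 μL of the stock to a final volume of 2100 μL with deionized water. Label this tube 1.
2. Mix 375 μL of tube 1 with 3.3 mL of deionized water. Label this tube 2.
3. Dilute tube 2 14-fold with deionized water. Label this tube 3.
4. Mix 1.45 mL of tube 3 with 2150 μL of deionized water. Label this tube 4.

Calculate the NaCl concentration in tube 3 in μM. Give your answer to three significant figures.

Step 1: 420 μL brought to 2100 μL → factor 2100/420 = 5
Step 2: 375 μL + 3.3 mL = 3675 μL total → factor 3675/375 = 9.8
Step 3: 14-fold → factor 14
Dilution factor through tube 3 = 5 × 9.8 × 14 = 686
[tube 3] = 0.500 M / 686 = 0.0007289 M = 729 μM

729 μM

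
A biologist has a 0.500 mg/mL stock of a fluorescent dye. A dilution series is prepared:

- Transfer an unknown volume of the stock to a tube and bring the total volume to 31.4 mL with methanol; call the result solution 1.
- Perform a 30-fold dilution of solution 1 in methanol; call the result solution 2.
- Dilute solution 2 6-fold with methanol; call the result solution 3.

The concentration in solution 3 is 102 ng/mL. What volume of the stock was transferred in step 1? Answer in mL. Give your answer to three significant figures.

Step 1: v brought to 31.4 mL → factor = 31.4 mL/v
Step 2: 30-fold → factor 30
Step 3: 6-fold → factor 6
Product of known-step factors = 180
Overall factor = 0.500 mg/mL / (102 ng/mL) = 4902
Step-1 factor = 4902 / 180 = 27.233
v = 31.4 mL / 27.233 = 1.15 mL

1.15 mL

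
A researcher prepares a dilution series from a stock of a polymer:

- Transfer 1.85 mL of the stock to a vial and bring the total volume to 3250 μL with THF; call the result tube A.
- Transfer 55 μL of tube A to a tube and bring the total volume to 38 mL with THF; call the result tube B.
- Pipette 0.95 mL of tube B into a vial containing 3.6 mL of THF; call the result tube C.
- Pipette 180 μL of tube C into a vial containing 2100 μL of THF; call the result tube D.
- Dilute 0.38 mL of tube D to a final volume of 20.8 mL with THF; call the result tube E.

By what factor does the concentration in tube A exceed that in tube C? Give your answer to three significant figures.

3.31 × 10^3

Step 1: 1.85 mL brought to 3250 μL → factor 3.25/1.85 = 1.7568
Step 2: 55 μL brought to 38 mL → factor 38000/55 = 690.91
Step 3: 0.95 mL + 3.6 mL = 4.55 mL total → factor 4.55/0.95 = 4.7895
Dilution factor to tube A = 1.7568; to tube C = 5813.3
[tube A]/[tube C] = (factor to tube C)/(factor to tube A) = 5813.3/1.7568 = 3.31 × 10^3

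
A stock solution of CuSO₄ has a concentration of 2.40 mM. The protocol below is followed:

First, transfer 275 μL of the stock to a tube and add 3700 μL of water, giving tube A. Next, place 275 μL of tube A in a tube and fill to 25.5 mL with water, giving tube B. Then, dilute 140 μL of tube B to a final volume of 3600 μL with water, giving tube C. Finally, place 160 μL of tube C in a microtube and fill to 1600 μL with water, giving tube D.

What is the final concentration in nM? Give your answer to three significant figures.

6.96 nM

Step 1: 275 μL + 3700 μL = 3975 μL total → factor 3975/275 = 14.455
Step 2: 275 μL brought to 25.5 mL → factor 25500/275 = 92.727
Step 3: 140 μL brought to 3600 μL → factor 3600/140 = 25.714
Step 4: 160 μL brought to 1600 μL → factor 1600/160 = 10
Overall dilution factor = 14.455 × 92.727 × 25.714 × 10 = 3.4466 × 10^5
Final = 2.40 mM / 3.4466 × 10^5 = 6.963 × 10^-6 mM = 6.96 nM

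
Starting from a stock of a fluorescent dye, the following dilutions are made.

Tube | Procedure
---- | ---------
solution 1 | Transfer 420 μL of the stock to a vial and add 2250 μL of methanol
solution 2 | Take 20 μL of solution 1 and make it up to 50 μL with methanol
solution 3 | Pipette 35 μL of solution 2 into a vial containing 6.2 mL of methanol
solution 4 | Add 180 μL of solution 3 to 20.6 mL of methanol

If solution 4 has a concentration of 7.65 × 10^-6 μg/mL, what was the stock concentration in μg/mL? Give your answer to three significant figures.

Step 1: 420 μL + 2250 μL = 2670 μL total → factor 2670/420 = 6.3571
Step 2: 20 μL brought to 50 μL → factor 50/20 = 2.5
Step 3: 35 μL + 6.2 mL = 6235 μL total → factor 6235/35 = 178.14
Step 4: 180 μL + 20.6 mL = 20780 μL total → factor 20780/180 = 115.44
Overall dilution factor = 6.3571 × 2.5 × 178.14 × 115.44 = 3.2685 × 10^5
Stock = 7.65 × 10^-6 μg/mL × 3.2685 × 10^5 = 2.50 μg/mL

2.50 μg/mL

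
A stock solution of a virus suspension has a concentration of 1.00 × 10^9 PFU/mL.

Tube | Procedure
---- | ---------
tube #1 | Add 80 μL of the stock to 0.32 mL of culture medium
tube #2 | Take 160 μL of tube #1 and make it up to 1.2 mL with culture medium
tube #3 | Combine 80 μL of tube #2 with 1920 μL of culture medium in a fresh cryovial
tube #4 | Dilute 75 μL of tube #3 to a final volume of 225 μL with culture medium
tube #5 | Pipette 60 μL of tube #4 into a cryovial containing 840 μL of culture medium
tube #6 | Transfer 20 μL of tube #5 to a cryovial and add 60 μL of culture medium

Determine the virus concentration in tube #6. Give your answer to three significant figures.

Step 1: 80 μL + 0.32 mL = 400 μL total → factor 400/80 = 5
Step 2: 160 μL brought to 1.2 mL → factor 1200/160 = 7.5
Step 3: 80 μL + 1920 μL = 2000 μL total → factor 2000/80 = 25
Step 4: 75 μL brought to 225 μL → factor 225/75 = 3
Step 5: 60 μL + 840 μL = 900 μL total → factor 900/60 = 15
Step 6: 20 μL + 60 μL = 80 μL total → factor 80/20 = 4
Overall dilution factor = 5 × 7.5 × 25 × 3 × 15 × 4 = 1.6875 × 10^5
Final = 1.00 × 10^9 PFU/mL / 1.6875 × 10^5 = 5.93 × 10^3 PFU/mL

5.93 × 10^3 PFU/mL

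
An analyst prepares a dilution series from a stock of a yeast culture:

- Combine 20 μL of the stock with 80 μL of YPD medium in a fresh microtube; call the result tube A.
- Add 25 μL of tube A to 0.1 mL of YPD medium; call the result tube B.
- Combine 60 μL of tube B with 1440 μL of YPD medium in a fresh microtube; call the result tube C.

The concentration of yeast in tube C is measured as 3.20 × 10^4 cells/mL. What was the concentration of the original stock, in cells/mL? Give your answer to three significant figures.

Step 1: 20 μL + 80 μL = 100 μL total → factor 100/20 = 5
Step 2: 25 μL + 0.1 mL = 125 μL total → factor 125/25 = 5
Step 3: 60 μL + 1440 μL = 1500 μL total → factor 1500/60 = 25
Overall dilution factor = 5 × 5 × 25 = 625
Stock = 3.20 × 10^4 cells/mL × 625 = 2.00 × 10^7 cells/mL

2.00 × 10^7 cells/mL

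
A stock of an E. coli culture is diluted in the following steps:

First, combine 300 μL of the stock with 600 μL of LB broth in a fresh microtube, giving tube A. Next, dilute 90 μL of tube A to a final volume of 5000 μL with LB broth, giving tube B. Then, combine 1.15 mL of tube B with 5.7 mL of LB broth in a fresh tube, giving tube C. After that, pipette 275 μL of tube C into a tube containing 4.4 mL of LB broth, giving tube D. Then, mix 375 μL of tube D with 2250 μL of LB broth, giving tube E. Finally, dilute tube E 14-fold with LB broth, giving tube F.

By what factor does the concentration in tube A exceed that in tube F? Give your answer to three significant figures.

5.51 × 10^5

Step 1: 300 μL + 600 μL = 900 μL total → factor 900/300 = 3
Step 2: 90 μL brought to 5000 μL → factor 5000/90 = 55.556
Step 3: 1.15 mL + 5.7 mL = 6.85 mL total → factor 6.85/1.15 = 5.9565
Step 4: 275 μL + 4.4 mL = 4675 μL total → factor 4675/275 = 17
Step 5: 375 μL + 2250 μL = 2625 μL total → factor 2625/375 = 7
Step 6: 14-fold → factor 14
Dilution factor to tube A = 3; to tube F = 1.6539 × 10^6
[tube A]/[tube F] = (factor to tube F)/(factor to tube A) = 1.6539 × 10^6/3 = 5.51 × 10^5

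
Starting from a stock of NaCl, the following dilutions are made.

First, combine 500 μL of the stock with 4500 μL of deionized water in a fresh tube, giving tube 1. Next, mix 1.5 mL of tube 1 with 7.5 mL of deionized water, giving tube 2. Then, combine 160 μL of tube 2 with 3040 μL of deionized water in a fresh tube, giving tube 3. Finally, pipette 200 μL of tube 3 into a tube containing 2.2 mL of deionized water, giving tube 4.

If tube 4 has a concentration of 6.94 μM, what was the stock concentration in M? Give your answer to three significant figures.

0.0999 M

Step 1: 500 μL + 4500 μL = 5000 μL total → factor 5000/500 = 10
Step 2: 1.5 mL + 7.5 mL = 9 mL total → factor 9/1.5 = 6
Step 3: 160 μL + 3040 μL = 3200 μL total → factor 3200/160 = 20
Step 4: 200 μL + 2.2 mL = 2400 μL total → factor 2400/200 = 12
Overall dilution factor = 10 × 6 × 20 × 12 = 14400
Stock = 6.94 μM × 14400 = 9.994 × 10^4 μM = 0.0999 M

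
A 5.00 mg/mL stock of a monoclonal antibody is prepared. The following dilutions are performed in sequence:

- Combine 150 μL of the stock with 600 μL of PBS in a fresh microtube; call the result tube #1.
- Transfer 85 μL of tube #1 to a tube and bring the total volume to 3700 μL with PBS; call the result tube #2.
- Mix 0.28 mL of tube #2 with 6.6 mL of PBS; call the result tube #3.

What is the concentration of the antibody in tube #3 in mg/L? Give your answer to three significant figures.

0.935 mg/L

Step 1: 150 μL + 600 μL = 750 μL total → factor 750/150 = 5
Step 2: 85 μL brought to 3700 μL → factor 3700/85 = 43.529
Step 3: 0.28 mL + 6.6 mL = 6.88 mL total → factor 6.88/0.28 = 24.571
Overall dilution factor = 5 × 43.529 × 24.571 = 5347.9
Final = 5.00 mg/mL / 5347.9 = 0.0009349 mg/mL = 0.935 mg/L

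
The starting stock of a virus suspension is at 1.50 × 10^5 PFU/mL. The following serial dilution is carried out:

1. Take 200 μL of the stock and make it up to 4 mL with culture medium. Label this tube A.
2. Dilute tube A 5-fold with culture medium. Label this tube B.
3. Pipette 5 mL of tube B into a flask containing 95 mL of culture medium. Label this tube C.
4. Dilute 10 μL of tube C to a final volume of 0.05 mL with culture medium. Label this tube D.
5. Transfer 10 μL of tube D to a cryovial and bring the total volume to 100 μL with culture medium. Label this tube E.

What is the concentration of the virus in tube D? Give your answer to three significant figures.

Step 1: 200 μL brought to 4 mL → factor 4000/200 = 20
Step 2: 5-fold → factor 5
Step 3: 5 mL + 95 mL = 100 mL total → factor 100/5 = 20
Step 4: 10 μL brought to 0.05 mL → factor 50/10 = 5
Dilution factor through tube D = 20 × 5 × 20 × 5 = 10000
[tube D] = 1.50 × 10^5 PFU/mL / 10000 = 15.0 PFU/mL

15.0 PFU/mL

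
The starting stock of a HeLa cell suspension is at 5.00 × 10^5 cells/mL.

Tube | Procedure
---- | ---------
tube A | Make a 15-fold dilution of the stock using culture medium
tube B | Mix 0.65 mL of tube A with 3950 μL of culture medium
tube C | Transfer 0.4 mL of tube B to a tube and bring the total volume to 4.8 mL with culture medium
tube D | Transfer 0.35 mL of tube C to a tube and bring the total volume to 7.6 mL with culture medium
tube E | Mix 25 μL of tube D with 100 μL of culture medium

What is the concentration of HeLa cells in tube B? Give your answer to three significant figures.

Step 1: 15-fold → factor 15
Step 2: 0.65 mL + 3950 μL = 4.6 mL total → factor 4.6/0.65 = 7.0769
Dilution factor through tube B = 15 × 7.0769 = 106.15
[tube B] = 5.00 × 10^5 cells/mL / 106.15 = 4.71 × 10^3 cells/mL

4.71 × 10^3 cells/mL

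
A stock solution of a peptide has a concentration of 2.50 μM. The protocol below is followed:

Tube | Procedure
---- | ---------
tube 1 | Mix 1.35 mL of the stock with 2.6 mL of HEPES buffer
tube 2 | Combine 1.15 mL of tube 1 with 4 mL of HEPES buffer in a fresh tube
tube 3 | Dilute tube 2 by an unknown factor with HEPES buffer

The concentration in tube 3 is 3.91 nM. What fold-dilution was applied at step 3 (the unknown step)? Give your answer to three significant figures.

48.8-fold

Step 1: 1.35 mL + 2.6 mL = 3.95 mL total → factor 3.95/1.35 = 2.9259
Step 2: 1.15 mL + 4 mL = 5.15 mL total → factor 5.15/1.15 = 4.4783
Step 3: unknown factor x
Product of known-step factors = 13.103
Overall factor = 2.50 μM / (3.91 nM) = 639.39
x = 639.39 / 13.103 = 48.8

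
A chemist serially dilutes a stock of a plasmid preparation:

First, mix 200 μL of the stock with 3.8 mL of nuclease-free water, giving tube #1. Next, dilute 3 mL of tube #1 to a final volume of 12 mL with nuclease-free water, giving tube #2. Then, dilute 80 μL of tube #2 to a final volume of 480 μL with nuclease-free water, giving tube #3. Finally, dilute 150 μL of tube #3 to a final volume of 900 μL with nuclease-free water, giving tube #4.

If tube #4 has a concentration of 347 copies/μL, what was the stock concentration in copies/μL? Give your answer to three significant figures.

Step 1: 200 μL + 3.8 mL = 4000 μL total → factor 4000/200 = 20
Step 2: 3 mL brought to 12 mL → factor 12/3 = 4
Step 3: 80 μL brought to 480 μL → factor 480/80 = 6
Step 4: 150 μL brought to 900 μL → factor 900/150 = 6
Overall dilution factor = 20 × 4 × 6 × 6 = 2880
Stock = 347 copies/μL × 2880 = 9.99 × 10^5 copies/μL

9.99 × 10^5 copies/μL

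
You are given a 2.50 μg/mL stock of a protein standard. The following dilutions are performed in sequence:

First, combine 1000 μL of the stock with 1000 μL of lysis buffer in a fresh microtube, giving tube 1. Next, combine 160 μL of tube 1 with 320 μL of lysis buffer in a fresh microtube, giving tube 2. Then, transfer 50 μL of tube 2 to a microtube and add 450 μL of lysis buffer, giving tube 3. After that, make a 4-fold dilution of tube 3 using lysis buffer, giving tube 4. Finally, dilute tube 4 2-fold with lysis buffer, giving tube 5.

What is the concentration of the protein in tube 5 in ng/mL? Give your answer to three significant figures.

5.21 ng/mL

Step 1: 1000 μL + 1000 μL = 2000 μL total → factor 2000/1000 = 2
Step 2: 160 μL + 320 μL = 480 μL total → factor 480/160 = 3
Step 3: 50 μL + 450 μL = 500 μL total → factor 500/50 = 10
Step 4: 4-fold → factor 4
Step 5: 2-fold → factor 2
Overall dilution factor = 2 × 3 × 10 × 4 × 2 = 480
Final = 2.50 μg/mL / 480 = 0.005208 μg/mL = 5.21 ng/mL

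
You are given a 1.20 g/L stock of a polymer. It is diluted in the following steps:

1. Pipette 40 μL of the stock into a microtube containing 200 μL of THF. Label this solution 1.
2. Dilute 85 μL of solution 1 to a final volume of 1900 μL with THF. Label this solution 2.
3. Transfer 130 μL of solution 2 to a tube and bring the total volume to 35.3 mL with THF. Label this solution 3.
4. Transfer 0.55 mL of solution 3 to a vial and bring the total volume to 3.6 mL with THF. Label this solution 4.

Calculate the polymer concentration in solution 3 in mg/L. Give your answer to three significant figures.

0.0330 mg/L

Step 1: 40 μL + 200 μL = 240 μL total → factor 240/40 = 6
Step 2: 85 μL brought to 1900 μL → factor 1900/85 = 22.353
Step 3: 130 μL brought to 35.3 mL → factor 35300/130 = 271.54
Dilution factor through solution 3 = 6 × 22.353 × 271.54 = 36418
[solution 3] = 1.20 g/L / 36418 = 3.295 × 10^-5 g/L = 0.0330 mg/L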